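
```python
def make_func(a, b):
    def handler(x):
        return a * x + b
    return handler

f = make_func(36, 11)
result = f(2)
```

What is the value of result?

Step 1: make_func(36, 11) captures a = 36, b = 11.
Step 2: f(2) computes 36 * 2 + 11 = 83.
Step 3: result = 83

The answer is 83.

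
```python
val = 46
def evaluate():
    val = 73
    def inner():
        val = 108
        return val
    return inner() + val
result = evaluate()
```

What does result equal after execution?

Step 1: evaluate() has local val = 73. inner() has local val = 108.
Step 2: inner() returns its local val = 108.
Step 3: evaluate() returns 108 + its own val (73) = 181

The answer is 181.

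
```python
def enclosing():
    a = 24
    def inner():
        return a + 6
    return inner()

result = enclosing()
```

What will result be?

Step 1: enclosing() defines a = 24.
Step 2: inner() reads a = 24 from enclosing scope, returns 24 + 6 = 30.
Step 3: result = 30

The answer is 30.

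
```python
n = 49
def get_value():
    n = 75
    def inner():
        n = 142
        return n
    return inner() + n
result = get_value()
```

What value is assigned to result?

Step 1: get_value() has local n = 75. inner() has local n = 142.
Step 2: inner() returns its local n = 142.
Step 3: get_value() returns 142 + its own n (75) = 217

The answer is 217.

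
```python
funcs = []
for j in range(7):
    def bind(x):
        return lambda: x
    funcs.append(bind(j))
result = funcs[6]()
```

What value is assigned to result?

Step 1: bind(j) creates a new scope capturing x = j at call time.
Step 2: funcs[6] = bind(6), so its lambda captures x = 6.
Step 3: result = 6 (closure factory fixes late binding)

The answer is 6.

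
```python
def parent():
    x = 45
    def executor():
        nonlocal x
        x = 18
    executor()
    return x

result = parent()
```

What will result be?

Step 1: parent() sets x = 45.
Step 2: executor() uses nonlocal to reassign x = 18.
Step 3: result = 18

The answer is 18.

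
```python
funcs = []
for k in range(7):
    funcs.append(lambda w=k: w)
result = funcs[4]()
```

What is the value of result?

Step 1: Default argument w=k captures k's value at each iteration.
Step 2: funcs[4] captured w = 4 when k was 4.
Step 3: result = 4

The answer is 4.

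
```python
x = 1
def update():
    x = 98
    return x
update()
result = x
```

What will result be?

Step 1: Global x = 1.
Step 2: update() creates local x = 98 (shadow, not modification).
Step 3: After update() returns, global x is unchanged. result = 1

The answer is 1.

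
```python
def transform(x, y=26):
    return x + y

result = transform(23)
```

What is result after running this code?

Step 1: transform(23) uses default y = 26.
Step 2: Returns 23 + 26 = 49.
Step 3: result = 49

The answer is 49.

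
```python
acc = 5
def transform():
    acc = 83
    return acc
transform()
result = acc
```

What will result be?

Step 1: Global acc = 5.
Step 2: transform() creates local acc = 83 (shadow, not modification).
Step 3: After transform() returns, global acc is unchanged. result = 5

The answer is 5.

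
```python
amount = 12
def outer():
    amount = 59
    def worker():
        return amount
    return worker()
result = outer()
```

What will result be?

Step 1: amount = 12 globally, but outer() defines amount = 59 locally.
Step 2: worker() looks up amount. Not in local scope, so checks enclosing scope (outer) and finds amount = 59.
Step 3: result = 59

The answer is 59.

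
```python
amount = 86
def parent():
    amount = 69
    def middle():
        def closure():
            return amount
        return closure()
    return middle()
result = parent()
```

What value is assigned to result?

Step 1: parent() defines amount = 69. middle() and closure() have no local amount.
Step 2: closure() checks local (none), enclosing middle() (none), enclosing parent() and finds amount = 69.
Step 3: result = 69

The answer is 69.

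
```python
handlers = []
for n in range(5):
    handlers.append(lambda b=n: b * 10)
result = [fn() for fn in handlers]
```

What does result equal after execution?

Step 1: Default arg b=n captures n at each iteration.
Step 2: handlers[k] has b defaulting to k, returns k * 10.
Step 3: result = [0, 10, 20, 30, 40]

The answer is [0, 10, 20, 30, 40].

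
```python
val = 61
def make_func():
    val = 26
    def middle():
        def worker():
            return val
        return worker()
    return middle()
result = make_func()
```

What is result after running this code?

Step 1: make_func() defines val = 26. middle() and worker() have no local val.
Step 2: worker() checks local (none), enclosing middle() (none), enclosing make_func() and finds val = 26.
Step 3: result = 26

The answer is 26.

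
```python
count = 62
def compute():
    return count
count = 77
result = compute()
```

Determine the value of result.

Step 1: count is first set to 62, then reassigned to 77.
Step 2: compute() is called after the reassignment, so it looks up the current global count = 77.
Step 3: result = 77

The answer is 77.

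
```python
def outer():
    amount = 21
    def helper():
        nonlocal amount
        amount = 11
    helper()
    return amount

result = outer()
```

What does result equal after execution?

Step 1: outer() sets amount = 21.
Step 2: helper() uses nonlocal to reassign amount = 11.
Step 3: result = 11

The answer is 11.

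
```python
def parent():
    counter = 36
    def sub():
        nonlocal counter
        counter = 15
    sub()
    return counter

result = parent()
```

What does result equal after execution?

Step 1: parent() sets counter = 36.
Step 2: sub() uses nonlocal to reassign counter = 15.
Step 3: result = 15

The answer is 15.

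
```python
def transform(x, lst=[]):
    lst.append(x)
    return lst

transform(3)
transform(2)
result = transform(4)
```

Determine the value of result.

Step 1: Mutable default argument gotcha! The list [] is created once.
Step 2: Each call appends to the SAME list: [3], [3, 2], [3, 2, 4].
Step 3: result = [3, 2, 4]

The answer is [3, 2, 4].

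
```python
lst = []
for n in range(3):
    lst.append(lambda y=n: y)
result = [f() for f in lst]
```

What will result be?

Step 1: Default arg y=n captures n at each iteration.
Step 2: Each lambda has its own default: 0, 1, ..., 2.
Step 3: result = [0, 1, 2]

The answer is [0, 1, 2].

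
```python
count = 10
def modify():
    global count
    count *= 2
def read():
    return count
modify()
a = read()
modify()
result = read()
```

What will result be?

Step 1: count = 10.
Step 2: First modify(): count = 10 * 2 = 20.
Step 3: Second modify(): count = 20 * 2 = 40.
Step 4: read() returns 40

The answer is 40.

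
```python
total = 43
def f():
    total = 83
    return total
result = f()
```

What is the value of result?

Step 1: Global total = 43.
Step 2: f() creates local total = 83, shadowing the global.
Step 3: Returns local total = 83. result = 83

The answer is 83.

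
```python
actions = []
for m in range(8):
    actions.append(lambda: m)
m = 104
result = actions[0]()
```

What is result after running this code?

Step 1: Lambdas capture the variable m by reference, not by value.
Step 2: After the loop, m is reassigned to 104.
Step 3: actions[0]() looks up the current m = 104. result = 104

The answer is 104.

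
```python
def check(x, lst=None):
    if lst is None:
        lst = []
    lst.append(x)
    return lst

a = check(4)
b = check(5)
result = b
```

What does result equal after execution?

Step 1: None default with guard creates a NEW list each call.
Step 2: a = [4] (fresh list). b = [5] (another fresh list).
Step 3: result = [5] (this is the fix for mutable default)

The answer is [5].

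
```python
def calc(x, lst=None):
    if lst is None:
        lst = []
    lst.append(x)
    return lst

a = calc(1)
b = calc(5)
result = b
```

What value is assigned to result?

Step 1: None default with guard creates a NEW list each call.
Step 2: a = [1] (fresh list). b = [5] (another fresh list).
Step 3: result = [5] (this is the fix for mutable default)

The answer is [5].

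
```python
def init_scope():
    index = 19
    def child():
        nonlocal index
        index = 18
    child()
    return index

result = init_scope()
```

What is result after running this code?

Step 1: init_scope() sets index = 19.
Step 2: child() uses nonlocal to reassign index = 18.
Step 3: result = 18

The answer is 18.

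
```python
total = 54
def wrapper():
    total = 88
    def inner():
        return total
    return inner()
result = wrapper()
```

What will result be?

Step 1: total = 54 globally, but wrapper() defines total = 88 locally.
Step 2: inner() looks up total. Not in local scope, so checks enclosing scope (wrapper) and finds total = 88.
Step 3: result = 88

The answer is 88.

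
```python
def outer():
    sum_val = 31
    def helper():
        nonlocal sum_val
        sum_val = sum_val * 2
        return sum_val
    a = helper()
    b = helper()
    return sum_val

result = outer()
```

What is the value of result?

Step 1: sum_val starts at 31.
Step 2: First helper(): sum_val = 31 * 2 = 62.
Step 3: Second helper(): sum_val = 62 * 2 = 124.
Step 4: result = 124

The answer is 124.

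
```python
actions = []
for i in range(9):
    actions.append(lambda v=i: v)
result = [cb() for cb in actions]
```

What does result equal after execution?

Step 1: Default arg v=i captures i at each iteration.
Step 2: Each lambda has its own default: 0, 1, ..., 8.
Step 3: result = [0, 1, 2, 3, 4, 5, 6, 7, 8]

The answer is [0, 1, 2, 3, 4, 5, 6, 7, 8].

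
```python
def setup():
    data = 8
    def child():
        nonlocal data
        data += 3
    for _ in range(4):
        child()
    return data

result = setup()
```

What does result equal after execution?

Step 1: data = 8.
Step 2: child() is called 4 times in a loop, each adding 3 via nonlocal.
Step 3: data = 8 + 3 * 4 = 20

The answer is 20.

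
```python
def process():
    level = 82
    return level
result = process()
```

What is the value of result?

Step 1: process() defines level = 82 in its local scope.
Step 2: return level finds the local variable level = 82.
Step 3: result = 82

The answer is 82.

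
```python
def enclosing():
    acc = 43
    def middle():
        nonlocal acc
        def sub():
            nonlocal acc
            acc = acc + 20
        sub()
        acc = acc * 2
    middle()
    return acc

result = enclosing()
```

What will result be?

Step 1: acc = 43.
Step 2: sub() adds 20: acc = 43 + 20 = 63.
Step 3: middle() doubles: acc = 63 * 2 = 126.
Step 4: result = 126

The answer is 126.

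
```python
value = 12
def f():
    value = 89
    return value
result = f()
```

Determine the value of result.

Step 1: Global value = 12.
Step 2: f() creates local value = 89, shadowing the global.
Step 3: Returns local value = 89. result = 89

The answer is 89.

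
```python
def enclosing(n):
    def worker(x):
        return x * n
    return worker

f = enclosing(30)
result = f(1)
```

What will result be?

Step 1: enclosing(30) creates a closure capturing n = 30.
Step 2: f(1) computes 1 * 30 = 30.
Step 3: result = 30

The answer is 30.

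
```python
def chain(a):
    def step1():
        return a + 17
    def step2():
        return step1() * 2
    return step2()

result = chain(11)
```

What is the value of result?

Step 1: chain(11) captures a = 11.
Step 2: step2() calls step1() which returns 11 + 17 = 28.
Step 3: step2() returns 28 * 2 = 56

The answer is 56.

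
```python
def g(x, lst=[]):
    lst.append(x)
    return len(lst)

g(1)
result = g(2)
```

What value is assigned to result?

Step 1: Mutable default list persists between calls.
Step 2: First call: lst = [1], len = 1. Second call: lst = [1, 2], len = 2.
Step 3: result = 2

The answer is 2.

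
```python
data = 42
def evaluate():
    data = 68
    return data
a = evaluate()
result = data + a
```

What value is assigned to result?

Step 1: Global data = 42. evaluate() returns local data = 68.
Step 2: a = 68. Global data still = 42.
Step 3: result = 42 + 68 = 110

The answer is 110.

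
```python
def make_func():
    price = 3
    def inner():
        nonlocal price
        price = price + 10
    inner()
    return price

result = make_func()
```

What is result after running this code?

Step 1: make_func() sets price = 3.
Step 2: inner() uses nonlocal to modify price in make_func's scope: price = 3 + 10 = 13.
Step 3: make_func() returns the modified price = 13

The answer is 13.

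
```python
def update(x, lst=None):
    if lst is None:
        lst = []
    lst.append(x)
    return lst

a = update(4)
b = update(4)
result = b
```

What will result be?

Step 1: None default with guard creates a NEW list each call.
Step 2: a = [4] (fresh list). b = [4] (another fresh list).
Step 3: result = [4] (this is the fix for mutable default)

The answer is [4].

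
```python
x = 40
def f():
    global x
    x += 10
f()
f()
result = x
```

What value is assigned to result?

Step 1: x = 40.
Step 2: First f(): x = 40 + 10 = 50.
Step 3: Second f(): x = 50 + 10 = 60. result = 60

The answer is 60.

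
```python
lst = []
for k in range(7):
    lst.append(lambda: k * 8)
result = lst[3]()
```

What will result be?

Step 1: All lambdas reference the same variable k (late binding).
Step 2: After the loop, k = 6. Every lambda returns k * 8.
Step 3: lst[3]() = 6 * 8 = 48

The answer is 48.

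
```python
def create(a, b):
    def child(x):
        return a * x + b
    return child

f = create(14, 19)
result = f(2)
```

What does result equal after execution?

Step 1: create(14, 19) captures a = 14, b = 19.
Step 2: f(2) computes 14 * 2 + 19 = 47.
Step 3: result = 47

The answer is 47.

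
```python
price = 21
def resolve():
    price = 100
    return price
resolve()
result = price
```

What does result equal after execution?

Step 1: price = 21 globally.
Step 2: resolve() creates a LOCAL price = 100 (no global keyword!).
Step 3: The global price is unchanged. result = 21

The answer is 21.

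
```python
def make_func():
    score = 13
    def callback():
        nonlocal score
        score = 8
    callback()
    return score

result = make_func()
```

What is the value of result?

Step 1: make_func() sets score = 13.
Step 2: callback() uses nonlocal to reassign score = 8.
Step 3: result = 8

The answer is 8.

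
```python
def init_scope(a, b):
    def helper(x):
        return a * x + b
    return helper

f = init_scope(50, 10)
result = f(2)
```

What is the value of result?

Step 1: init_scope(50, 10) captures a = 50, b = 10.
Step 2: f(2) computes 50 * 2 + 10 = 110.
Step 3: result = 110

The answer is 110.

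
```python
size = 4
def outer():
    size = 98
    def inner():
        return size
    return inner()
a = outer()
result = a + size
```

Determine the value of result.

Step 1: outer() has local size = 98. inner() reads from enclosing.
Step 2: outer() returns 98. Global size = 4 unchanged.
Step 3: result = 98 + 4 = 102

The answer is 102.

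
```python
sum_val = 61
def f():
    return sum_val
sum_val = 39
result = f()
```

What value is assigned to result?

Step 1: sum_val is first set to 61, then reassigned to 39.
Step 2: f() is called after the reassignment, so it looks up the current global sum_val = 39.
Step 3: result = 39

The answer is 39.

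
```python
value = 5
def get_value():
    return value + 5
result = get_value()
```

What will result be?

Step 1: value = 5 is defined globally.
Step 2: get_value() looks up value from global scope = 5, then computes 5 + 5 = 10.
Step 3: result = 10

The answer is 10.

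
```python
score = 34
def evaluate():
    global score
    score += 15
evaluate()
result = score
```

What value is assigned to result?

Step 1: score = 34 globally.
Step 2: evaluate() modifies global score: score += 15 = 49.
Step 3: result = 49

The answer is 49.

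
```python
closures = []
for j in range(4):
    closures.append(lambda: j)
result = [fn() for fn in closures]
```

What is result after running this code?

Step 1: All 4 lambdas share the same variable j.
Step 2: After the loop, j = 3.
Step 3: Each call returns 3. result = [3, 3, 3, 3]

The answer is [3, 3, 3, 3].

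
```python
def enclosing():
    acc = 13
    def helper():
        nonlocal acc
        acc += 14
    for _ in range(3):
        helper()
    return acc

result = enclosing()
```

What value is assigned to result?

Step 1: acc = 13.
Step 2: helper() is called 3 times in a loop, each adding 14 via nonlocal.
Step 3: acc = 13 + 14 * 3 = 55

The answer is 55.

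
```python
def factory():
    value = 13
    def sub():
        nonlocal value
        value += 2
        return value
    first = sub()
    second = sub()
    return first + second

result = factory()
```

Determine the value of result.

Step 1: value starts at 13.
Step 2: First call: value = 13 + 2 = 15, returns 15.
Step 3: Second call: value = 15 + 2 = 17, returns 17.
Step 4: result = 15 + 17 = 32

The answer is 32.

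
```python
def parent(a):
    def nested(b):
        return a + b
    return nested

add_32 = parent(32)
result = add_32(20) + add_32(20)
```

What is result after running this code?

Step 1: add_32 captures a = 32.
Step 2: add_32(20) = 32 + 20 = 52, called twice.
Step 3: result = 52 + 52 = 104

The answer is 104.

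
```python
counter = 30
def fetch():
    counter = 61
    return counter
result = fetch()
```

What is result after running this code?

Step 1: Global counter = 30.
Step 2: fetch() creates local counter = 61, shadowing the global.
Step 3: Returns local counter = 61. result = 61

The answer is 61.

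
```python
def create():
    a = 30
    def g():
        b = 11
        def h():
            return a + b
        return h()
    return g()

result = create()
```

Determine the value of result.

Step 1: create() defines a = 30. g() defines b = 11.
Step 2: h() accesses both from enclosing scopes: a = 30, b = 11.
Step 3: result = 30 + 11 = 41

The answer is 41.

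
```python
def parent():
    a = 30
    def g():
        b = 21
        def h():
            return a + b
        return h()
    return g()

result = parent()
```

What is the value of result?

Step 1: parent() defines a = 30. g() defines b = 21.
Step 2: h() accesses both from enclosing scopes: a = 30, b = 21.
Step 3: result = 30 + 21 = 51

The answer is 51.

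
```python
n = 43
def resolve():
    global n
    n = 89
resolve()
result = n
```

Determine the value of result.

Step 1: n = 43 globally.
Step 2: resolve() declares global n and sets it to 89.
Step 3: After resolve(), global n = 89. result = 89

The answer is 89.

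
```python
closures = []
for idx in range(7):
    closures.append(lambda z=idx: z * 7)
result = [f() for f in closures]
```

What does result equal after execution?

Step 1: Default arg z=idx captures idx at each iteration.
Step 2: closures[k] has z defaulting to k, returns k * 7.
Step 3: result = [0, 7, 14, 21, 28, 35, 42]

The answer is [0, 7, 14, 21, 28, 35, 42].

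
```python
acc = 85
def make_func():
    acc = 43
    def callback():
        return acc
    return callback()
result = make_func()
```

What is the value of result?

Step 1: acc = 85 globally, but make_func() defines acc = 43 locally.
Step 2: callback() looks up acc. Not in local scope, so checks enclosing scope (make_func) and finds acc = 43.
Step 3: result = 43

The answer is 43.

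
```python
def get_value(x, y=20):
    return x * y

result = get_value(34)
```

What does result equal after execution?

Step 1: get_value(34) uses default y = 20.
Step 2: Returns 34 * 20 = 680.
Step 3: result = 680

The answer is 680.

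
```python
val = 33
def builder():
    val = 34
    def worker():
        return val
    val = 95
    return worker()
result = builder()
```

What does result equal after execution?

Step 1: builder() sets val = 34, then later val = 95.
Step 2: worker() is called after val is reassigned to 95. Closures capture variables by reference, not by value.
Step 3: result = 95

The answer is 95.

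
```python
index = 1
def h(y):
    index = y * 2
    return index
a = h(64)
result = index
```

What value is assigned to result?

Step 1: Global index = 1.
Step 2: h(64) creates local index = 64 * 2 = 128.
Step 3: Global index unchanged because no global keyword. result = 1

The answer is 1.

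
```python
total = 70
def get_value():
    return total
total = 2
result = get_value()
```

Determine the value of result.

Step 1: total is first set to 70, then reassigned to 2.
Step 2: get_value() is called after the reassignment, so it looks up the current global total = 2.
Step 3: result = 2

The answer is 2.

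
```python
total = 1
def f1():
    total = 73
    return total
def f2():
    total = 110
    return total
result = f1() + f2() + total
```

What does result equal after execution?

Step 1: Each function shadows global total with its own local.
Step 2: f1() returns 73, f2() returns 110.
Step 3: Global total = 1 is unchanged. result = 73 + 110 + 1 = 184

The answer is 184.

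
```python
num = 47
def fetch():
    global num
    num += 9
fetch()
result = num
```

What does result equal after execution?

Step 1: num = 47 globally.
Step 2: fetch() modifies global num: num += 9 = 56.
Step 3: result = 56

The answer is 56.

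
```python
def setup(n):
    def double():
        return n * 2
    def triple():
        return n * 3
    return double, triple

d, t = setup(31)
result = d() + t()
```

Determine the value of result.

Step 1: Both closures capture the same n = 31.
Step 2: d() = 31 * 2 = 62, t() = 31 * 3 = 93.
Step 3: result = 62 + 93 = 155

The answer is 155.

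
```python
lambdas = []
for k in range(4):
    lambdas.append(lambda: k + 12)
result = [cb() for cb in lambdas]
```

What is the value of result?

Step 1: All lambdas capture k by reference. After the loop, k = 3.
Step 2: Each call returns 3 + 12 = 15.
Step 3: result = [15, 15, 15, 15]

The answer is [15, 15, 15, 15].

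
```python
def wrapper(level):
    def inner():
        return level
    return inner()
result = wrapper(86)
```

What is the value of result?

Step 1: wrapper(86) binds parameter level = 86.
Step 2: inner() looks up level in enclosing scope and finds the parameter level = 86.
Step 3: result = 86

The answer is 86.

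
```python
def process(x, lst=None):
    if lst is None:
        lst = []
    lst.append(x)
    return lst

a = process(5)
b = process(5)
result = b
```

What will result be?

Step 1: None default with guard creates a NEW list each call.
Step 2: a = [5] (fresh list). b = [5] (another fresh list).
Step 3: result = [5] (this is the fix for mutable default)

The answer is [5].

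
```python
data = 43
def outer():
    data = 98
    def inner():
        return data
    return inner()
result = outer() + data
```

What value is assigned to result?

Step 1: Global data = 43. outer() shadows with data = 98.
Step 2: inner() returns enclosing data = 98. outer() = 98.
Step 3: result = 98 + global data (43) = 141

The answer is 141.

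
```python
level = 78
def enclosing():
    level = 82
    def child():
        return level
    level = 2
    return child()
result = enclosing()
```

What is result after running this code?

Step 1: enclosing() sets level = 82, then later level = 2.
Step 2: child() is called after level is reassigned to 2. Closures capture variables by reference, not by value.
Step 3: result = 2

The answer is 2.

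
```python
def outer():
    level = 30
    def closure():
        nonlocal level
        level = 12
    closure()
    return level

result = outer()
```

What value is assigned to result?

Step 1: outer() sets level = 30.
Step 2: closure() uses nonlocal to reassign level = 12.
Step 3: result = 12

The answer is 12.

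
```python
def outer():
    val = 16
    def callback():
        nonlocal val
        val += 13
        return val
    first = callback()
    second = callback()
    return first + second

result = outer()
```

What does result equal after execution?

Step 1: val starts at 16.
Step 2: First call: val = 16 + 13 = 29, returns 29.
Step 3: Second call: val = 29 + 13 = 42, returns 42.
Step 4: result = 29 + 42 = 71

The answer is 71.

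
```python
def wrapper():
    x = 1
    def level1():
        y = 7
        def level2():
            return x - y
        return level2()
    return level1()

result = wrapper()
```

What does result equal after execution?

Step 1: x = 1 in wrapper. y = 7 in level1.
Step 2: level2() reads x = 1 and y = 7 from enclosing scopes.
Step 3: result = 1 - 7 = -6

The answer is -6.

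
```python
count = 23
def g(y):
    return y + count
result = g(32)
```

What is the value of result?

Step 1: count = 23 is defined globally.
Step 2: g(32) uses parameter y = 32 and looks up count from global scope = 23.
Step 3: result = 32 + 23 = 55

The answer is 55.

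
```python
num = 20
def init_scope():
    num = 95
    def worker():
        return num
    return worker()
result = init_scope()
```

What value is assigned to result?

Step 1: num = 20 globally, but init_scope() defines num = 95 locally.
Step 2: worker() looks up num. Not in local scope, so checks enclosing scope (init_scope) and finds num = 95.
Step 3: result = 95

The answer is 95.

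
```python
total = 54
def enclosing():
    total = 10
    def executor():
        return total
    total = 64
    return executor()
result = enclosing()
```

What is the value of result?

Step 1: enclosing() sets total = 10, then later total = 64.
Step 2: executor() is called after total is reassigned to 64. Closures capture variables by reference, not by value.
Step 3: result = 64

The answer is 64.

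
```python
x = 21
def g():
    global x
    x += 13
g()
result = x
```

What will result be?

Step 1: x = 21 globally.
Step 2: g() modifies global x: x += 13 = 34.
Step 3: result = 34

The answer is 34.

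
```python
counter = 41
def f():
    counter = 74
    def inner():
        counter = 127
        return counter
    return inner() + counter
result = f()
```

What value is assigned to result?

Step 1: f() has local counter = 74. inner() has local counter = 127.
Step 2: inner() returns its local counter = 127.
Step 3: f() returns 127 + its own counter (74) = 201

The answer is 201.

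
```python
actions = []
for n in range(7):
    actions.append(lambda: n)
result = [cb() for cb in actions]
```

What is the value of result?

Step 1: All 7 lambdas share the same variable n.
Step 2: After the loop, n = 6.
Step 3: Each call returns 6. result = [6, 6, 6, 6, 6, 6, 6]

The answer is [6, 6, 6, 6, 6, 6, 6].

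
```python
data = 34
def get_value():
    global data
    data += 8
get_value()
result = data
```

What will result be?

Step 1: data = 34 globally.
Step 2: get_value() modifies global data: data += 8 = 42.
Step 3: result = 42

The answer is 42.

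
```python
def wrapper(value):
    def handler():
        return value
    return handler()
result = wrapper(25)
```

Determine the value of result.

Step 1: wrapper(25) binds parameter value = 25.
Step 2: handler() looks up value in enclosing scope and finds the parameter value = 25.
Step 3: result = 25

The answer is 25.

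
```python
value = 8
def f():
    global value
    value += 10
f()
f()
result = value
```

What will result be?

Step 1: value = 8.
Step 2: First f(): value = 8 + 10 = 18.
Step 3: Second f(): value = 18 + 10 = 28. result = 28

The answer is 28.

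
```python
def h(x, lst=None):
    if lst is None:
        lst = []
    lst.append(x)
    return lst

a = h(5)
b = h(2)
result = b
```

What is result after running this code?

Step 1: None default with guard creates a NEW list each call.
Step 2: a = [5] (fresh list). b = [2] (another fresh list).
Step 3: result = [2] (this is the fix for mutable default)

The answer is [2].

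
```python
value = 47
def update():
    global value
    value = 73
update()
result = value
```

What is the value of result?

Step 1: value = 47 globally.
Step 2: update() declares global value and sets it to 73.
Step 3: After update(), global value = 73. result = 73

The answer is 73.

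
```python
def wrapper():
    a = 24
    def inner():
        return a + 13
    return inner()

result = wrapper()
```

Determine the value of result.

Step 1: wrapper() defines a = 24.
Step 2: inner() reads a = 24 from enclosing scope, returns 24 + 13 = 37.
Step 3: result = 37

The answer is 37.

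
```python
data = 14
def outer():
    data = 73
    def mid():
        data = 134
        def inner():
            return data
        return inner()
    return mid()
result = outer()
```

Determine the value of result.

Step 1: Three levels of shadowing: global 14, outer 73, mid 134.
Step 2: inner() finds data = 134 in enclosing mid() scope.
Step 3: result = 134

The answer is 134.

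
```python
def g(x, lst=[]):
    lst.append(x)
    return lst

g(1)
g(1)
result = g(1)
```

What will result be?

Step 1: Mutable default argument gotcha! The list [] is created once.
Step 2: Each call appends to the SAME list: [1], [1, 1], [1, 1, 1].
Step 3: result = [1, 1, 1]

The answer is [1, 1, 1].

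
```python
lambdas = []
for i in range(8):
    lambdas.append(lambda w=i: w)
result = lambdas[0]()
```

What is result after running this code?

Step 1: Default argument w=i captures i's value at each iteration.
Step 2: lambdas[0] captured w = 0 when i was 0.
Step 3: result = 0

The answer is 0.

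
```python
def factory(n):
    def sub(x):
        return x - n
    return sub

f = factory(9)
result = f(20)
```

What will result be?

Step 1: factory(9) creates a closure capturing n = 9.
Step 2: f(20) computes 20 - 9 = 11.
Step 3: result = 11

The answer is 11.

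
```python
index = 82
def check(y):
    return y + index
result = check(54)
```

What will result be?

Step 1: index = 82 is defined globally.
Step 2: check(54) uses parameter y = 54 and looks up index from global scope = 82.
Step 3: result = 54 + 82 = 136

The answer is 136.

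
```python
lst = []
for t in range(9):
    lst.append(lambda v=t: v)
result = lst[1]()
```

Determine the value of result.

Step 1: Default argument v=t captures t's value at each iteration.
Step 2: lst[1] captured v = 1 when t was 1.
Step 3: result = 1

The answer is 1.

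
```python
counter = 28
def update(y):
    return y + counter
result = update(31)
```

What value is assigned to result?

Step 1: counter = 28 is defined globally.
Step 2: update(31) uses parameter y = 31 and looks up counter from global scope = 28.
Step 3: result = 31 + 28 = 59

The answer is 59.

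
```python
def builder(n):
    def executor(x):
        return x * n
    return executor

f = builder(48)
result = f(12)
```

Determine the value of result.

Step 1: builder(48) creates a closure capturing n = 48.
Step 2: f(12) computes 12 * 48 = 576.
Step 3: result = 576

The answer is 576.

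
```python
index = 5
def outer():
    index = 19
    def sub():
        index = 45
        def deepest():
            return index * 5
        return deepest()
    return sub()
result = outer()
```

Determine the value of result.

Step 1: deepest() looks up index through LEGB: not local, finds index = 45 in enclosing sub().
Step 2: Returns 45 * 5 = 225.
Step 3: result = 225

The answer is 225.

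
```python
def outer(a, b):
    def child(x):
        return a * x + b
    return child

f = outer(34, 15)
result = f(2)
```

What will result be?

Step 1: outer(34, 15) captures a = 34, b = 15.
Step 2: f(2) computes 34 * 2 + 15 = 83.
Step 3: result = 83

The answer is 83.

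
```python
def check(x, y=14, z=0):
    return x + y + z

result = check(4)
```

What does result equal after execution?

Step 1: check(4) uses defaults y = 14, z = 0.
Step 2: Returns 4 + 14 + 0 = 18.
Step 3: result = 18

The answer is 18.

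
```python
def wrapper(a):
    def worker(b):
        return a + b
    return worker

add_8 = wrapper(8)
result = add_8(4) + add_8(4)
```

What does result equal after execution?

Step 1: add_8 captures a = 8.
Step 2: add_8(4) = 8 + 4 = 12, called twice.
Step 3: result = 12 + 12 = 24

The answer is 24.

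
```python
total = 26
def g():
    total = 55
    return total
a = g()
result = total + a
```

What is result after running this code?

Step 1: Global total = 26. g() returns local total = 55.
Step 2: a = 55. Global total still = 26.
Step 3: result = 26 + 55 = 81

The answer is 81.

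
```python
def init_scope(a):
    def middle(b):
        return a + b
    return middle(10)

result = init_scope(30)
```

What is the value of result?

Step 1: init_scope(30) passes a = 30.
Step 2: middle(10) has b = 10, reads a = 30 from enclosing.
Step 3: result = 30 + 10 = 40

The answer is 40.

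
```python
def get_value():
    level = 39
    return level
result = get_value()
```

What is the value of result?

Step 1: get_value() defines level = 39 in its local scope.
Step 2: return level finds the local variable level = 39.
Step 3: result = 39

The answer is 39.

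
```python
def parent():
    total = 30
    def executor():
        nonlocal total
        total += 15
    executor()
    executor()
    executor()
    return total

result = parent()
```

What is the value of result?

Step 1: total starts at 30.
Step 2: executor() is called 3 times, each adding 15.
Step 3: total = 30 + 15 * 3 = 75

The answer is 75.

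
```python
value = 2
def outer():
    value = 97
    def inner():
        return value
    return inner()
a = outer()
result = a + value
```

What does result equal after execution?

Step 1: outer() has local value = 97. inner() reads from enclosing.
Step 2: outer() returns 97. Global value = 2 unchanged.
Step 3: result = 97 + 2 = 99

The answer is 99.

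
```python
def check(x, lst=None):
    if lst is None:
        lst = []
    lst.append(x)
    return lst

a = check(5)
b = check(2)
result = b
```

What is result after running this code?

Step 1: None default with guard creates a NEW list each call.
Step 2: a = [5] (fresh list). b = [2] (another fresh list).
Step 3: result = [2] (this is the fix for mutable default)

The answer is [2].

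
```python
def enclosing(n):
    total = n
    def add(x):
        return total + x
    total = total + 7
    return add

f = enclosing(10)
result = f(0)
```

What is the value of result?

Step 1: enclosing(10) sets total = 10, then total = 10 + 7 = 17.
Step 2: Closures capture by reference, so add sees total = 17.
Step 3: f(0) returns 17 + 0 = 17

The answer is 17.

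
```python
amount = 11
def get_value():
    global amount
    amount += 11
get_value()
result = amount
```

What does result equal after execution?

Step 1: amount = 11 globally.
Step 2: get_value() modifies global amount: amount += 11 = 22.
Step 3: result = 22

The answer is 22.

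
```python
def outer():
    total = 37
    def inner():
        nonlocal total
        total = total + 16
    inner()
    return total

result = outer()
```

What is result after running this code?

Step 1: outer() sets total = 37.
Step 2: inner() uses nonlocal to modify total in outer's scope: total = 37 + 16 = 53.
Step 3: outer() returns the modified total = 53

The answer is 53.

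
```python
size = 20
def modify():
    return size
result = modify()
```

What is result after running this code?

Step 1: size = 20 is defined in the global scope.
Step 2: modify() looks up size. No local size exists, so Python checks the global scope via LEGB rule and finds size = 20.
Step 3: result = 20

The answer is 20.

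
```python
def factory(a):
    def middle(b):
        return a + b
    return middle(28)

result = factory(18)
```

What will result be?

Step 1: factory(18) passes a = 18.
Step 2: middle(28) has b = 28, reads a = 18 from enclosing.
Step 3: result = 18 + 28 = 46

The answer is 46.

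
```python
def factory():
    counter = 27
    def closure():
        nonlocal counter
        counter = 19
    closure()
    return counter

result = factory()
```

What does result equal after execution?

Step 1: factory() sets counter = 27.
Step 2: closure() uses nonlocal to reassign counter = 19.
Step 3: result = 19

The answer is 19.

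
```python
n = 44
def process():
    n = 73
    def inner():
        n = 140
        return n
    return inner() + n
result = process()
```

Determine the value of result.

Step 1: process() has local n = 73. inner() has local n = 140.
Step 2: inner() returns its local n = 140.
Step 3: process() returns 140 + its own n (73) = 213

The answer is 213.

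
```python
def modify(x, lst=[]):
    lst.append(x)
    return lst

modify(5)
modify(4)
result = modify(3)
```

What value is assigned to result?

Step 1: Mutable default argument gotcha! The list [] is created once.
Step 2: Each call appends to the SAME list: [5], [5, 4], [5, 4, 3].
Step 3: result = [5, 4, 3]

The answer is [5, 4, 3].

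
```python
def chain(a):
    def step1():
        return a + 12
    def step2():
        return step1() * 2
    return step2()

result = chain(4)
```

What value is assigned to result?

Step 1: chain(4) captures a = 4.
Step 2: step2() calls step1() which returns 4 + 12 = 16.
Step 3: step2() returns 16 * 2 = 32

The answer is 32.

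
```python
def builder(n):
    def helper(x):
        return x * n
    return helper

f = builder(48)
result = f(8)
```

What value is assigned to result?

Step 1: builder(48) creates a closure capturing n = 48.
Step 2: f(8) computes 8 * 48 = 384.
Step 3: result = 384

The answer is 384.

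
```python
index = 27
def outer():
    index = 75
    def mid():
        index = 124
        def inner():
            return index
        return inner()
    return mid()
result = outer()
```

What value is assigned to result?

Step 1: Three levels of shadowing: global 27, outer 75, mid 124.
Step 2: inner() finds index = 124 in enclosing mid() scope.
Step 3: result = 124

The answer is 124.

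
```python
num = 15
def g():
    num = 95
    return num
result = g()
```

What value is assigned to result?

Step 1: Global num = 15.
Step 2: g() creates local num = 95, shadowing the global.
Step 3: Returns local num = 95. result = 95

The answer is 95.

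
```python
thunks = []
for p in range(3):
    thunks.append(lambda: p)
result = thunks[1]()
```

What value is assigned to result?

Step 1: The loop creates 3 lambdas, all referencing the same variable p.
Step 2: After the loop, p = 2 (final value).
Step 3: thunks[1]() looks up p at call time and finds 2. This is the late binding gotcha. result = 2

The answer is 2.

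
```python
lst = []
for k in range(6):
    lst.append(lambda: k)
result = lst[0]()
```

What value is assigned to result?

Step 1: The loop creates 6 lambdas, all referencing the same variable k.
Step 2: After the loop, k = 5 (final value).
Step 3: lst[0]() looks up k at call time and finds 5. This is the late binding gotcha. result = 5

The answer is 5.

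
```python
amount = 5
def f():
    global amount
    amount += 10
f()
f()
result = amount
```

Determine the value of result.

Step 1: amount = 5.
Step 2: First f(): amount = 5 + 10 = 15.
Step 3: Second f(): amount = 15 + 10 = 25. result = 25

The answer is 25.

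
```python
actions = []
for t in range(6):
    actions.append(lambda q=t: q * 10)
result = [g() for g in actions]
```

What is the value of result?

Step 1: Default arg q=t captures t at each iteration.
Step 2: actions[k] has q defaulting to k, returns k * 10.
Step 3: result = [0, 10, 20, 30, 40, 50]

The answer is [0, 10, 20, 30, 40, 50].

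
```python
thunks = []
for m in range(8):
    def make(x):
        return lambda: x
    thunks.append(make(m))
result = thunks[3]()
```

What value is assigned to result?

Step 1: make(m) creates a new scope capturing x = m at call time.
Step 2: thunks[3] = make(3), so its lambda captures x = 3.
Step 3: result = 3 (closure factory fixes late binding)

The answer is 3.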